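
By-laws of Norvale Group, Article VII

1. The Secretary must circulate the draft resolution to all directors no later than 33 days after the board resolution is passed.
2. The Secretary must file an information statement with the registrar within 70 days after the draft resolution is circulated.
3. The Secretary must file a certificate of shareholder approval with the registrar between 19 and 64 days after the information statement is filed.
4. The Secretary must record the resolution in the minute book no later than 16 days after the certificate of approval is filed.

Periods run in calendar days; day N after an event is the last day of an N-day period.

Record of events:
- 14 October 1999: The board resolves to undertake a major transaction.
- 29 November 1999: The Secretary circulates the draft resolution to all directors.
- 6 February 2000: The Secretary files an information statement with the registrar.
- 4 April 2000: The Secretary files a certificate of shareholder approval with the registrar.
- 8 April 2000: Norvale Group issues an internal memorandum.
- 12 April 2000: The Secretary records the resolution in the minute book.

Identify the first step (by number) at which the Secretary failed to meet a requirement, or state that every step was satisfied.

Step 1 — counting 33 days from 14 October 1999 (when the board resolution is passed) gives a deadline of 16 November 1999; not done until 29 November 1999, 13 days after the deadline.

Step 1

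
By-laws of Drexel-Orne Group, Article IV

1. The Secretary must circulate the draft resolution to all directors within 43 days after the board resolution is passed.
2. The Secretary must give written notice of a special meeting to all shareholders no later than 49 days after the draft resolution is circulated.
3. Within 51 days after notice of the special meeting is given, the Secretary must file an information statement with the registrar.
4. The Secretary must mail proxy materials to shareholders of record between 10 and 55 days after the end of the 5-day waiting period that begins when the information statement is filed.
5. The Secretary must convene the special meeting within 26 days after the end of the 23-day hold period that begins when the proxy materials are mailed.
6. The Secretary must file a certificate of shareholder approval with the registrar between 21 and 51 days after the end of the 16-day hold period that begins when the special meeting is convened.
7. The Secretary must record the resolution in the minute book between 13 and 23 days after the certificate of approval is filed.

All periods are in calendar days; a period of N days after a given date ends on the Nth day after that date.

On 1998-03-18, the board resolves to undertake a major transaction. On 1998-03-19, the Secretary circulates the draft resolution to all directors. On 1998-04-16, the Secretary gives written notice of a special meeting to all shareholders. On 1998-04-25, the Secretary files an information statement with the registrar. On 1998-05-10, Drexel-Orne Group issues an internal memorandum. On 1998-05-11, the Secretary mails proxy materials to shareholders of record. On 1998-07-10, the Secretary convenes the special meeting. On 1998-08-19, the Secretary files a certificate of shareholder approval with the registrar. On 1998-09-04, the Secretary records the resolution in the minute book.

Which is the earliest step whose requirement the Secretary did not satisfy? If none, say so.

Step 1: 43 days after 1998-03-18 (when the board resolution is passed) is 1998-04-30; completed 1998-03-19, before the deadline.
Step 2: 49 days after 1998-03-19 (when the draft resolution is circulated) is 1998-05-07; 1998-04-16 is within that limit.
Step 3: 51 days after 1998-04-16 (when notice of the special meeting is given) is 1998-06-06; done 1998-04-25 — timely.
Step 4: the window is 10–55 days after 1998-04-30 (end of the 5-day waiting period, which began when the information statement is filed on 1998-04-25), so 1998-05-10 through 1998-06-24; 1998-05-11 falls inside that range.
Step 5: 26 days after 1998-06-03 (end of the 23-day hold period, which began when the proxy materials are mailed on 1998-05-11) is 1998-06-29; 1998-07-10 misses that deadline by 11 days.
The analysis stops there.

Step 5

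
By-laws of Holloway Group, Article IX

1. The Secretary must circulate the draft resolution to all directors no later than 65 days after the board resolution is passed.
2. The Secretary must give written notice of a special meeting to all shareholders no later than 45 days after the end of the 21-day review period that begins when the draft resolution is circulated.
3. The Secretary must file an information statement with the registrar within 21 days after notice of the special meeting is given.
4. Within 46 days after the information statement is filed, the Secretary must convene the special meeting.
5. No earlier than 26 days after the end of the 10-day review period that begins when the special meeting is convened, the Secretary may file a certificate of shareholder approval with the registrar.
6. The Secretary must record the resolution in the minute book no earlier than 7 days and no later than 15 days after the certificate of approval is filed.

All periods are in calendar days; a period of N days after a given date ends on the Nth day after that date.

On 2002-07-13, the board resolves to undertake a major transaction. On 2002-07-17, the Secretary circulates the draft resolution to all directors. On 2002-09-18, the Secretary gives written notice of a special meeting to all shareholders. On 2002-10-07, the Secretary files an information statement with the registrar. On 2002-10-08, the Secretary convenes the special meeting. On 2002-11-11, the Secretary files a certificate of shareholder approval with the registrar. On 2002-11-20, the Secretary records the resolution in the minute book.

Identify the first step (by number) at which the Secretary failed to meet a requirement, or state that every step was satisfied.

Step 5

Step 1 — counting 65 days from 2002-07-13 (when the board resolution is passed) gives a deadline of 2002-09-16; 2002-07-17 is within that limit.
Step 2 — counting 45 days from 2002-08-07 (end of the 21-day review period, which began when the draft resolution is circulated on 2002-07-17) gives a deadline of 2002-09-21; done 2002-09-18 — timely.
Step 3 — counting 21 days from 2002-09-18 (when notice of the special meeting is given) gives a deadline of 2002-10-09; 2002-10-07 is within that limit.
Step 4 — counting 46 days from 2002-10-07 (when the information statement is filed) gives a deadline of 2002-11-22; completed 2002-10-08, before the deadline.
Step 5 — must wait 26 days from 2002-10-18 (end of the 10-day review period, which began when the special meeting is convened on 2002-10-08), so not before 2002-11-13; done 2002-11-11 — 2 days too early.
No need to go further; step 5 was not satisfied.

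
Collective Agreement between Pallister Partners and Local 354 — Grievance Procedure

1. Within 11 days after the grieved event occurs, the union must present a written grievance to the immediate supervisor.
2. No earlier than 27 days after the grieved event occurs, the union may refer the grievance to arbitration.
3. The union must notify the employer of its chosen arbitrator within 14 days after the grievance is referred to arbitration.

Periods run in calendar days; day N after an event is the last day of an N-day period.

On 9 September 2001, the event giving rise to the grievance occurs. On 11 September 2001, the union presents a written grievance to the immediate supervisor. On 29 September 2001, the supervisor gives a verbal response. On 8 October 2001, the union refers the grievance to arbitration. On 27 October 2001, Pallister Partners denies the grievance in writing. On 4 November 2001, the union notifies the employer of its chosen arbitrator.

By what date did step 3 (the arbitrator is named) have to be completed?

Step 3 runs from 8 October 2001, when the grievance is referred to arbitration. 14 days after 8 October 2001 is 22 October 2001.

22 October 2001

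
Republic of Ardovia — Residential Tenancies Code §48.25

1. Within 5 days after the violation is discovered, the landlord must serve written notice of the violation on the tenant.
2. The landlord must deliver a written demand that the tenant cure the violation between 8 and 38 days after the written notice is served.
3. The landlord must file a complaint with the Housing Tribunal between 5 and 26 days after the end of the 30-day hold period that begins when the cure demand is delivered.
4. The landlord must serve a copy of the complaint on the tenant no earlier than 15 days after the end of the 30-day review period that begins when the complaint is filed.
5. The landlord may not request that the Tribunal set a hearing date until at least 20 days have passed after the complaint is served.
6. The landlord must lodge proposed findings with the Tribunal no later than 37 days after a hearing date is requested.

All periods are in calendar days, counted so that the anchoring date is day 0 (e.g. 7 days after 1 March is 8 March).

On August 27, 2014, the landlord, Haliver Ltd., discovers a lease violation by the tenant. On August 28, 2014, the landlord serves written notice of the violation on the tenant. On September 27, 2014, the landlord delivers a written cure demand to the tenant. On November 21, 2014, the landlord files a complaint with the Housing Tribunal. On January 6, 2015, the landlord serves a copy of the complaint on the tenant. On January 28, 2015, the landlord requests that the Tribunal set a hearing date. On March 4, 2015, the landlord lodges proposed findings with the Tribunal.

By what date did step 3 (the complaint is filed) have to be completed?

November 22, 2014

The cure demand is delivered on September 27, 2014; the 30-day hold period therefore ends October 27, 2014, and step 3 runs from that date. The window is 5–26 days after October 27, 2014; it closes on November 22, 2014.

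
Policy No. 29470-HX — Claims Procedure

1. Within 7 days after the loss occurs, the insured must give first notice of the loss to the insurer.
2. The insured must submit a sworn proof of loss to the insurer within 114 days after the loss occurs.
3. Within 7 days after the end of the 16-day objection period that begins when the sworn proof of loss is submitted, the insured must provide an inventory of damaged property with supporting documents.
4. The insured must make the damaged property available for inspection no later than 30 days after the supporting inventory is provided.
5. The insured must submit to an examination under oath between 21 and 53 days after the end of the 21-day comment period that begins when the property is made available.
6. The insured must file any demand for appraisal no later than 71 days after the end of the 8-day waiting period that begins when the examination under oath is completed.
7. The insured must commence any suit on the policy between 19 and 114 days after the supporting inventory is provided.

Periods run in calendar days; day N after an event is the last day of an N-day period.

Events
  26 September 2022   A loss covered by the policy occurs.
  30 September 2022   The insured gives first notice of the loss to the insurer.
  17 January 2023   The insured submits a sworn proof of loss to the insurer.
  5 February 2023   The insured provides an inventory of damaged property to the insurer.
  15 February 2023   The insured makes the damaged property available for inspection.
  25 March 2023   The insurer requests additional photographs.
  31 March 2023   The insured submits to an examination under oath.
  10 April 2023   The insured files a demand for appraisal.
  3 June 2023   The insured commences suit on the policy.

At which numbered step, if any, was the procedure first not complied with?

Step 7

Step 1: 7 days after 26 September 2022 (when the loss occurs) is 3 October 2022; completed 30 September 2022, before the deadline.
Step 2: 114 days after 26 September 2022 (when the loss occurs) is 18 January 2023; done 17 January 2023 — timely.
Step 3: 7 days after 2 February 2023 (end of the 16-day objection period, which began when the sworn proof of loss is submitted on 17 January 2023) is 9 February 2023; 5 February 2023 is within that limit.
Step 4: 30 days after 5 February 2023 (when the supporting inventory is provided) is 7 March 2023; completed 15 February 2023, before the deadline.
Step 5: the window is 21–53 days after 8 March 2023 (end of the 21-day comment period, which began when the property is made available on 15 February 2023), so 29 March 2023 through 30 April 2023; done 31 March 2023, which is between those dates.
Step 6: 71 days after 8 April 2023 (end of the 8-day waiting period, which began when the examination under oath is completed on 31 March 2023) is 18 June 2023; done 10 April 2023 — timely.
Step 7: the window is 19–114 days after 5 February 2023 (when the supporting inventory is provided), so 24 February 2023 through 30 May 2023; done 3 June 2023 — 4 days after the window closed.
The procedure was therefore not followed at step 7.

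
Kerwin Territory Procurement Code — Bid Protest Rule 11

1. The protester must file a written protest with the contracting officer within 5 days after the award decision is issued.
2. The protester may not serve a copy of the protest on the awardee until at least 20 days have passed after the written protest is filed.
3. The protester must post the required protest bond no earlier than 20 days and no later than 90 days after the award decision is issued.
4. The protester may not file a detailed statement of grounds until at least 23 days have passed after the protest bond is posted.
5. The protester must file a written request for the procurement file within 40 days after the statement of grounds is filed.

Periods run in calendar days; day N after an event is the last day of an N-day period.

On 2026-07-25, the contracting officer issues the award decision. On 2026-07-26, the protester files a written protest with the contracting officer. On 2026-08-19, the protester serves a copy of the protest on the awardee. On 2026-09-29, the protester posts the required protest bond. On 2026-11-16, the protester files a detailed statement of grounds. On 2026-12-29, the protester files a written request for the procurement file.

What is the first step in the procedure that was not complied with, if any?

Step 1: 5 days after 2026-07-25 (when the award decision is issued) is 2026-07-30; 2026-07-26 is within that limit.
Step 2: the earliest permitted date is 20 days after 2026-07-26 (when the written protest is filed), i.e. 2026-08-15; 2026-08-19 is on or after that date.
Step 3: the window is 20–90 days after 2026-07-25 (when the award decision is issued), so 2026-08-14 through 2026-10-23; done 2026-09-29, which is between those dates.
Step 4: the earliest permitted date is 23 days after 2026-09-29 (when the protest bond is posted), i.e. 2026-10-22; done 2026-11-16, after the minimum wait.
Step 5: 40 days after 2026-11-16 (when the statement of grounds is filed) is 2026-12-26; not done until 2026-12-29, 3 days after the deadline.
The procedure was therefore not followed at step 5.

Step 5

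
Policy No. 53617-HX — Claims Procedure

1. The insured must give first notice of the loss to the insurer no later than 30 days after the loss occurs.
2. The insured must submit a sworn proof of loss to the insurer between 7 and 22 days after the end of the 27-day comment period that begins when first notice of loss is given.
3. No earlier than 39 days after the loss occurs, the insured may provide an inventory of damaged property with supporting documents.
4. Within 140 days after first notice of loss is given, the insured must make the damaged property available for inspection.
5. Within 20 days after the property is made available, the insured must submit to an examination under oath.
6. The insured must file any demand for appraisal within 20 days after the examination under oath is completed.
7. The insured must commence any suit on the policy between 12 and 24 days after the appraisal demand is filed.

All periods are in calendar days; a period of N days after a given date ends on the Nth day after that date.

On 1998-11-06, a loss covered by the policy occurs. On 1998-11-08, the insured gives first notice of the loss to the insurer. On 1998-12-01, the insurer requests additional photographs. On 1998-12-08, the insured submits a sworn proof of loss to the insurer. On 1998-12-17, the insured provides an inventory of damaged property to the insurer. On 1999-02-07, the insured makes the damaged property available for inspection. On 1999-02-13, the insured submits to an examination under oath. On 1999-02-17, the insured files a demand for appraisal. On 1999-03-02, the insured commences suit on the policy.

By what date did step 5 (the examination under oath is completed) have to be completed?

1999-02-27

Step 5 runs from 1999-02-07, when the property is made available. 20 days after 1999-02-07 is 1999-02-27.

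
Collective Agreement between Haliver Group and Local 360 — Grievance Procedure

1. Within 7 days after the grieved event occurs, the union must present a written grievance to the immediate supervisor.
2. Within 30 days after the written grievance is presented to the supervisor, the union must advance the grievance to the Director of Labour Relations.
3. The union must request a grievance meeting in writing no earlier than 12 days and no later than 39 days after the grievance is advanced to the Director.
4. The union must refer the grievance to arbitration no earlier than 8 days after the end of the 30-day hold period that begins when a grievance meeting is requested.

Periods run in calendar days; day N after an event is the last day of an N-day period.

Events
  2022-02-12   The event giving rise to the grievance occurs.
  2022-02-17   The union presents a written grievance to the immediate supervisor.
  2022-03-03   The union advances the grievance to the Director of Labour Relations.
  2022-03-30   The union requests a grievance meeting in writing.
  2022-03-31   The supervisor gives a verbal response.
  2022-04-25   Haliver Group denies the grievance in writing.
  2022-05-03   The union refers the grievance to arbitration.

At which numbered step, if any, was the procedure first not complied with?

Step 4

(1) due by 2022-02-12 + 7 days = 2022-02-19; done 2022-02-17 — timely.
(2) due by 2022-02-17 + 30 days = 2022-03-19; 2022-03-03 is within that limit.
(3) the permitted window runs from 2022-03-03 + 12 = 2022-03-15 to 2022-03-03 + 39 = 2022-04-11; 2022-03-30 falls inside that range.
(4) permitted from 2022-04-29 + 8 days = 2022-05-07 onward; 2022-05-03 is 4 days before the earliest permitted date.
The procedure was therefore not followed at step 4.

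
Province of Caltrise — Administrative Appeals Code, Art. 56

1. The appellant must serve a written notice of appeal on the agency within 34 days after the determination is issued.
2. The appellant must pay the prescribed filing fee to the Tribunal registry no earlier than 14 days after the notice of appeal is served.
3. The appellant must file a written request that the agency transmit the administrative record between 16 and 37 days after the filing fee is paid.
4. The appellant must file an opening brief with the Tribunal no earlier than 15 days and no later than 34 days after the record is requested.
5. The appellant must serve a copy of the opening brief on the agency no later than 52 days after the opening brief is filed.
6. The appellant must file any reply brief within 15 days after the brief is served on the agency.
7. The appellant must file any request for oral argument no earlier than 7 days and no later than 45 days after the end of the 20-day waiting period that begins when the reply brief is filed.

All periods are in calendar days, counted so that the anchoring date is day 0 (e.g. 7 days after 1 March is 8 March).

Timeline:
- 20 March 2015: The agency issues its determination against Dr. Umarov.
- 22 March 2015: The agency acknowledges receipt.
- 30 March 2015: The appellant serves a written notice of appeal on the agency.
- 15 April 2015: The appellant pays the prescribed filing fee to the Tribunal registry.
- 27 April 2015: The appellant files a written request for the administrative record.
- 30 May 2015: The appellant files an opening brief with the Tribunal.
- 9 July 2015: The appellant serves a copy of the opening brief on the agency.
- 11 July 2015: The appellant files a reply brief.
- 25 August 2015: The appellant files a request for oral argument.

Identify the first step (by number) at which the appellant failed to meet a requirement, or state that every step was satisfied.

(1) due by 20 March 2015 + 34 days = 23 April 2015; completed 30 March 2015, before the deadline.
(2) permitted from 30 March 2015 + 14 days = 13 April 2015 onward; done 15 April 2015 — permitted.
(3) the permitted window runs from 15 April 2015 + 16 = 1 May 2015 to 15 April 2015 + 37 = 22 May 2015; 27 April 2015 is 4 days too early.

Step 3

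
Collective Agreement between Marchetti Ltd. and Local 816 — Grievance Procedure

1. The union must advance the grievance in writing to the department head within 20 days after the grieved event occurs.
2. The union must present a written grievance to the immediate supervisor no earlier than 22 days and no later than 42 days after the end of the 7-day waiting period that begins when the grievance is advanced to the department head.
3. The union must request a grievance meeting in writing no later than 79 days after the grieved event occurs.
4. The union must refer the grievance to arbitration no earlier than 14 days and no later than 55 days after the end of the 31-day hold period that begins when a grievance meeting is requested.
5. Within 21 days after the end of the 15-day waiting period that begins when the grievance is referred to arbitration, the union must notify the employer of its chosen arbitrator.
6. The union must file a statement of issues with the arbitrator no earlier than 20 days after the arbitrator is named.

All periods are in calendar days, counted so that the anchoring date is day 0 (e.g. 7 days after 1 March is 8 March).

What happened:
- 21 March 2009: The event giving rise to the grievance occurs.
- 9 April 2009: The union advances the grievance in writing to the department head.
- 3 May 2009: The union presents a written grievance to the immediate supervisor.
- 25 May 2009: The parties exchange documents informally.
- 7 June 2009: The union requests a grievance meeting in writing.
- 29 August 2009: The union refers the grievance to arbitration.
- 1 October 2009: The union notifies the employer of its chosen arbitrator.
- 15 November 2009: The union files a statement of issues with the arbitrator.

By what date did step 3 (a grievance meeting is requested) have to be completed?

8 June 2009

Step 3 runs from 21 March 2009, when the grieved event occurs. 79 days after 21 March 2009 is 8 June 2009.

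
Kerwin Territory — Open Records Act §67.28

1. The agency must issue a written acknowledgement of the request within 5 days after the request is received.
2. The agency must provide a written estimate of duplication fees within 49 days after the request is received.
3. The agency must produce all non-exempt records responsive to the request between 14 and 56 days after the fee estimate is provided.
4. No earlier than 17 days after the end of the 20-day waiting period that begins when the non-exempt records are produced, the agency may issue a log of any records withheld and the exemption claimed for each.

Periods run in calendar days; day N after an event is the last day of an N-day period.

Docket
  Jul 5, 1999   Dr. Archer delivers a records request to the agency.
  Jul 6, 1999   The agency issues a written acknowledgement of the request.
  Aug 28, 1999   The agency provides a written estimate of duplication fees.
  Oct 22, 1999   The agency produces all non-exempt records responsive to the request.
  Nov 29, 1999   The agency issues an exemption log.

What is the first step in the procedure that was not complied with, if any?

(1) due by Jul 5, 1999 + 5 days = Jul 10, 1999; done Jul 6, 1999 — timely.
(2) due by Jul 5, 1999 + 49 days = Aug 23, 1999; Aug 28, 1999 misses that deadline by 5 days.
No need to go further; step 2 was not satisfied.

Step 2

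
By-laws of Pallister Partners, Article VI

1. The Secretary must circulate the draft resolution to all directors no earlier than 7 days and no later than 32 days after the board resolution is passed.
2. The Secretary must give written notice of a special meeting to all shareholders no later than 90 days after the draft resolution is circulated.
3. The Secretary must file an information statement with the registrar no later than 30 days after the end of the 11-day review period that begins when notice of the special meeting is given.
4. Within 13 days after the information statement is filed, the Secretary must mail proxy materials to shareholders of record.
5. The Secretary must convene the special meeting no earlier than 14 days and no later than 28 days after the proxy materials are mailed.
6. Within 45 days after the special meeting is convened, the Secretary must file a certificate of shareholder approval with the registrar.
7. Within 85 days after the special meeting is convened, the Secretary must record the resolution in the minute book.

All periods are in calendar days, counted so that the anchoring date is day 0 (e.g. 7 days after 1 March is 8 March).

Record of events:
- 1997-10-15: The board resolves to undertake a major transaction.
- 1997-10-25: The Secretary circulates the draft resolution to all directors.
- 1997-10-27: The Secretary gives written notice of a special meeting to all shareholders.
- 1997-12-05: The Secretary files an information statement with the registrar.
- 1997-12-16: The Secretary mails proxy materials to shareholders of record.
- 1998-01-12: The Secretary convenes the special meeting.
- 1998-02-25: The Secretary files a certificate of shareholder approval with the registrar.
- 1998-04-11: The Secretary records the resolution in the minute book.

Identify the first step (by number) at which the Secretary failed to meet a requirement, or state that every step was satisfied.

Step 7

(1) the permitted window runs from 1997-10-15 + 7 = 1997-10-22 to 1997-10-15 + 32 = 1997-11-16; 1997-10-25 falls inside that range.
(2) due by 1997-10-25 + 90 days = 1998-01-23; done 1997-10-27 — timely.
(3) due by 1997-11-07 + 30 days = 1997-12-07; completed 1997-12-05, before the deadline.
(4) due by 1997-12-05 + 13 days = 1997-12-18; done 1997-12-16 — timely.
(5) the permitted window runs from 1997-12-16 + 14 = 1997-12-30 to 1997-12-16 + 28 = 1998-01-13; 1998-01-12 falls inside that range.
(6) due by 1998-01-12 + 45 days = 1998-02-26; 1998-02-25 is within that limit.
(7) due by 1998-01-12 + 85 days = 1998-04-07; done 1998-04-11 — 4 days late.
The procedure was therefore not followed at step 7.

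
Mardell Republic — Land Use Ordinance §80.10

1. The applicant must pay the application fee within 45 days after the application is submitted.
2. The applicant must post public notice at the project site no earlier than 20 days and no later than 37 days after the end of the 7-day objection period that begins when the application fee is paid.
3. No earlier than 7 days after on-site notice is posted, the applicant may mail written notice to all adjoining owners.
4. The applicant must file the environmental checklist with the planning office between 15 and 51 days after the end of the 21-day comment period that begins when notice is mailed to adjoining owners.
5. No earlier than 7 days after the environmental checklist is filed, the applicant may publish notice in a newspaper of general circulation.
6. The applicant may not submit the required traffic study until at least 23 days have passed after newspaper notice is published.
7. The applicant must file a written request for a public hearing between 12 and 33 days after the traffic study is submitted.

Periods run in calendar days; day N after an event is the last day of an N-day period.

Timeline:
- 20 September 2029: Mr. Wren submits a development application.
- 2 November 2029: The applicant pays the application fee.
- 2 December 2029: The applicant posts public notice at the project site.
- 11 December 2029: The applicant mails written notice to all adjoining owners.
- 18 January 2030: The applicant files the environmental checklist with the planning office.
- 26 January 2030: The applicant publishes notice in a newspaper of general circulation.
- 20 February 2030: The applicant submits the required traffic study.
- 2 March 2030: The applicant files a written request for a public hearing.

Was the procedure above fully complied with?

No

Step 1 — counting 45 days from 20 September 2029 (when the application is submitted) gives a deadline of 4 November 2029; 2 November 2029 is within that limit.
Step 2 — 20 and 37 days from 9 November 2029 (end of the 7-day objection period, which began when the application fee is paid on 2 November 2029) are 29 November 2029 and 16 December 2029 respectively; 2 December 2029 falls inside that range.
Step 3 — must wait 7 days from 2 December 2029 (when on-site notice is posted), so not before 9 December 2029; 11 December 2029 is on or after that date.
Step 4 — 15 and 51 days from 1 January 2030 (end of the 21-day comment period, which began when notice is mailed to adjoining owners on 11 December 2029) are 16 January 2030 and 21 February 2030 respectively; 18 January 2030 falls inside that range.
Step 5 — must wait 7 days from 18 January 2030 (when the environmental checklist is filed), so not before 25 January 2030; done 26 January 2030, after the minimum wait.
Step 6 — must wait 23 days from 26 January 2030 (when newspaper notice is published), so not before 18 February 2030; done 20 February 2030 — permitted.
Step 7 — 12 and 33 days from 20 February 2030 (when the traffic study is submitted) are 4 March 2030 and 25 March 2030 respectively; done 2 March 2030 — 2 days before the window opened.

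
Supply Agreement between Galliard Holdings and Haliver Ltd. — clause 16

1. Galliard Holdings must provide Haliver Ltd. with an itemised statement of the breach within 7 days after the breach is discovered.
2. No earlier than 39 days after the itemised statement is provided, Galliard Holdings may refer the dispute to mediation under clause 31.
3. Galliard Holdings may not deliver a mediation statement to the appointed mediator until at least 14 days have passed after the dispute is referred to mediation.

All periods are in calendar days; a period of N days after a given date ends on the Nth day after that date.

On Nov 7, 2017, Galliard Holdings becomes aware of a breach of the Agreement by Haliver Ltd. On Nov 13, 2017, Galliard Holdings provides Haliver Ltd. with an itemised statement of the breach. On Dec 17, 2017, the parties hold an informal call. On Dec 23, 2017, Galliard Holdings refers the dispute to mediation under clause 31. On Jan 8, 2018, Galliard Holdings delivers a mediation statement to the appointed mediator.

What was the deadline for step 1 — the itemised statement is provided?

Step 1 runs from Nov 7, 2017, when the breach is discovered. 7 days after Nov 7, 2017 is Nov 14, 2017.

Nov 14, 2017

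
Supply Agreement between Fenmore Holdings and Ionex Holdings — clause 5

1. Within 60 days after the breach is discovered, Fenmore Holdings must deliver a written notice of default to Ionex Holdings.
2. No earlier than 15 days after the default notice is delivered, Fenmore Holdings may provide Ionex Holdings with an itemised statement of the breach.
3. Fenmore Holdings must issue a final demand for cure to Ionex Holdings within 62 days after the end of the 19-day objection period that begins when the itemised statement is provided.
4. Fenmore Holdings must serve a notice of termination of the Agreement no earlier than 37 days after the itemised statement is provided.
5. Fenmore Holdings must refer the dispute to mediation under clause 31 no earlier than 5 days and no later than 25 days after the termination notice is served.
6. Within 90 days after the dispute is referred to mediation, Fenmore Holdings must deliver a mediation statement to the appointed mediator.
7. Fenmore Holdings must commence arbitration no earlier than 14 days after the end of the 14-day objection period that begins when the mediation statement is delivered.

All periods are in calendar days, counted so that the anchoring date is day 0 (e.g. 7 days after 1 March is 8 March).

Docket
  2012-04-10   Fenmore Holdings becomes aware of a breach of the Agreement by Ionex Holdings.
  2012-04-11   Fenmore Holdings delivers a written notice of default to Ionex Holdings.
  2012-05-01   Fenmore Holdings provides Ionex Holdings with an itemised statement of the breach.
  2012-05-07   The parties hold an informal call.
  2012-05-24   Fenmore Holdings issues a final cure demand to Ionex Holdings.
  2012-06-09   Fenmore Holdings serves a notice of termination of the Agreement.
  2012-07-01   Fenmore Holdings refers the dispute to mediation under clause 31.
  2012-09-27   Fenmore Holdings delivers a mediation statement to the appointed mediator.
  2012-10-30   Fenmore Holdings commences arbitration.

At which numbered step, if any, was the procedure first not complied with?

(1) due by 2012-04-10 + 60 days = 2012-06-09; 2012-04-11 is within that limit.
(2) permitted from 2012-04-11 + 15 days = 2012-04-26 onward; 2012-05-01 is on or after that date.
(3) due by 2012-05-20 + 62 days = 2012-07-21; 2012-05-24 is within that limit.
(4) permitted from 2012-05-01 + 37 days = 2012-06-07 onward; 2012-06-09 is on or after that date.
(5) the permitted window runs from 2012-06-09 + 5 = 2012-06-14 to 2012-06-09 + 25 = 2012-07-04; done 2012-07-01 — within the window.
(6) due by 2012-07-01 + 90 days = 2012-09-29; 2012-09-27 is within that limit.
(7) permitted from 2012-10-11 + 14 days = 2012-10-25 onward; done 2012-10-30, after the minimum wait.

None — every step was satisfied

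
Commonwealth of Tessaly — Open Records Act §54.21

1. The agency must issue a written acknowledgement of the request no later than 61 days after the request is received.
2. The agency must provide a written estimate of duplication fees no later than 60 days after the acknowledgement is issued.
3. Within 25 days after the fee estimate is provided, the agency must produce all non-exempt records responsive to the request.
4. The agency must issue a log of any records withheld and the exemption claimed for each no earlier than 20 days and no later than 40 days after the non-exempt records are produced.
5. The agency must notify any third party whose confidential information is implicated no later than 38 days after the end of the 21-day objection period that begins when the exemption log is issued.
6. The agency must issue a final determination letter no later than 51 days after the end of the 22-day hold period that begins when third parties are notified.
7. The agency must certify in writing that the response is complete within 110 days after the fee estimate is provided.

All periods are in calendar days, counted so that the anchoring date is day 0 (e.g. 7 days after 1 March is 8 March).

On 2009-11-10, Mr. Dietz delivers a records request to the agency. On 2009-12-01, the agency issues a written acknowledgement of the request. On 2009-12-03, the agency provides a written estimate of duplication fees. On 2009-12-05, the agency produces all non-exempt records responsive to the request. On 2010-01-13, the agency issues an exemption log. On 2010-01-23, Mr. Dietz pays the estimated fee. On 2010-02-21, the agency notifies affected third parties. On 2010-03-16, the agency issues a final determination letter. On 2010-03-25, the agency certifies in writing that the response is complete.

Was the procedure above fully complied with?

No

(1) due by 2009-11-10 + 61 days = 2010-01-10; completed 2009-12-01, before the deadline.
(2) due by 2009-12-01 + 60 days = 2010-01-30; done 2009-12-03 — timely.
(3) due by 2009-12-03 + 25 days = 2009-12-28; completed 2009-12-05, before the deadline.
(4) the permitted window runs from 2009-12-05 + 20 = 2009-12-25 to 2009-12-05 + 40 = 2010-01-14; done 2010-01-13, which is between those dates.
(5) due by 2010-02-03 + 38 days = 2010-03-13; done 2010-02-21 — timely.
(6) due by 2010-03-15 + 51 days = 2010-05-05; done 2010-03-16 — timely.
(7) due by 2009-12-03 + 110 days = 2010-03-23; not done until 2010-03-25, 2 days after the deadline.
Later steps need not be reached.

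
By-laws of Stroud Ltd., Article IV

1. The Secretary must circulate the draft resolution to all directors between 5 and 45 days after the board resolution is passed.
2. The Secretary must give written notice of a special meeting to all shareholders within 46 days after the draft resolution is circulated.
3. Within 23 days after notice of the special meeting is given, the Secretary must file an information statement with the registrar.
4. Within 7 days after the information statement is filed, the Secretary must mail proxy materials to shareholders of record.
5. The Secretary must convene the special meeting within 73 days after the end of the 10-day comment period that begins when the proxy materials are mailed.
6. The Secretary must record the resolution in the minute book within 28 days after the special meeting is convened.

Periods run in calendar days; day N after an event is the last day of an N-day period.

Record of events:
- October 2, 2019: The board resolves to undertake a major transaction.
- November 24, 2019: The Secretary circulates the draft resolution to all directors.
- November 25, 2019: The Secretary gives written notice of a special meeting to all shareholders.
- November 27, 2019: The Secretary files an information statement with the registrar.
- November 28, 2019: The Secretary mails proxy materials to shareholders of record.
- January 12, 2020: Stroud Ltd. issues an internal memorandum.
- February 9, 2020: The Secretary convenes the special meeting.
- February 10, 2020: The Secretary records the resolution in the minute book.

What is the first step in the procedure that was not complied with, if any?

Step 1 — 5 and 45 days from October 2, 2019 (when the board resolution is passed) are October 7, 2019 and November 16, 2019 respectively; November 24, 2019 is 8 days past the end of the window.

Step 1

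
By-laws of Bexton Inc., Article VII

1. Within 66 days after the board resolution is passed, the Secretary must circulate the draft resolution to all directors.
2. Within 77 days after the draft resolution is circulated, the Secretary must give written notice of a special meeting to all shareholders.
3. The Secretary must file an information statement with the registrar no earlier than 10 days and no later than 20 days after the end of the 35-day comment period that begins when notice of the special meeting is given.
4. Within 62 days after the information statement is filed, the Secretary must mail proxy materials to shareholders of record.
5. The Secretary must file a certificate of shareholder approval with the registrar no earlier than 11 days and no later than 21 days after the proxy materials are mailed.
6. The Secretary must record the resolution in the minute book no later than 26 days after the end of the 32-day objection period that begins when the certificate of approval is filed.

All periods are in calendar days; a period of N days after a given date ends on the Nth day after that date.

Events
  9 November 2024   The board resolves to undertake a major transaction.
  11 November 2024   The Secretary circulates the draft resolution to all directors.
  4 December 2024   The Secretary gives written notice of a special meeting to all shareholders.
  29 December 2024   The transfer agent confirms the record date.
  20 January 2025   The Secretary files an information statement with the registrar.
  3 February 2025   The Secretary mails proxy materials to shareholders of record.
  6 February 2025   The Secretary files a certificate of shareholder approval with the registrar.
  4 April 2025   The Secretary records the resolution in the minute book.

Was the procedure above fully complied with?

No

(1) due by 9 November 2024 + 66 days = 14 January 2025; completed 11 November 2024, before the deadline.
(2) due by 11 November 2024 + 77 days = 27 January 2025; completed 4 December 2024, before the deadline.
(3) the permitted window runs from 8 January 2025 + 10 = 18 January 2025 to 8 January 2025 + 20 = 28 January 2025; done 20 January 2025 — within the window.
(4) due by 20 January 2025 + 62 days = 23 March 2025; 3 February 2025 is within that limit.
(5) the permitted window runs from 3 February 2025 + 11 = 14 February 2025 to 3 February 2025 + 21 = 24 February 2025; 6 February 2025 is 8 days too early.
Later steps need not be reached.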